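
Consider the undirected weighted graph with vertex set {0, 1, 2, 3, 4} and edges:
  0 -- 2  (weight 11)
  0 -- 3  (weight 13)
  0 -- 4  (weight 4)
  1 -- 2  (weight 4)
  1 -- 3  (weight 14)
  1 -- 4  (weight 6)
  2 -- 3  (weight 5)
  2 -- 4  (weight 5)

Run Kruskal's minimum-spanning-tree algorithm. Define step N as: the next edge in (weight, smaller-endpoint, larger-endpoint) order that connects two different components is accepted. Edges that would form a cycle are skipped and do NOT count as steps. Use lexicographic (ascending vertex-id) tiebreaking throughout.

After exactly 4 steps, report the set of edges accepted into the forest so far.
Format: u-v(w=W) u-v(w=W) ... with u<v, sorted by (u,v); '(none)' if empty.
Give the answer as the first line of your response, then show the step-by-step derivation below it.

0-4(w=4) 1-2(w=4) 2-3(w=5) 2-4(w=5)

step 1: add edge 0-4 (w=4); MST = {0-4(w=4)}
step 2: add edge 1-2 (w=4); MST = {0-4(w=4) 1-2(w=4)}
step 3: add edge 2-3 (w=5); MST = {0-4(w=4) 1-2(w=4) 2-3(w=5)}
step 4: add edge 2-4 (w=5); MST = {0-4(w=4) 1-2(w=4) 2-3(w=5) 2-4(w=5)}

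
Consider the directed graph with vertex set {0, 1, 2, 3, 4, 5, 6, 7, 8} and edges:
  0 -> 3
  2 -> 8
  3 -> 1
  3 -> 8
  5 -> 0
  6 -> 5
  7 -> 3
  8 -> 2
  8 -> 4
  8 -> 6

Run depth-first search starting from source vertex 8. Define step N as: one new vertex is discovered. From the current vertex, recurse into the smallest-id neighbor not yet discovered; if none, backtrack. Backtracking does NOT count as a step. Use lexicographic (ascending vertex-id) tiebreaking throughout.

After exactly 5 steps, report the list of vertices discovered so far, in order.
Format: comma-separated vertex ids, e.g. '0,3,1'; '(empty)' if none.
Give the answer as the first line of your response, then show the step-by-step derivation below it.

8,2,4,6,5

step 1: discover 8; path=8; order=8
step 2: discover 2; path=8>2; order=8,2
step 3: discover 4; path=8>4; order=8,2,4
step 4: discover 6; path=8>6; order=8,2,4,6
step 5: discover 5; path=8>6>5; order=8,2,4,6,5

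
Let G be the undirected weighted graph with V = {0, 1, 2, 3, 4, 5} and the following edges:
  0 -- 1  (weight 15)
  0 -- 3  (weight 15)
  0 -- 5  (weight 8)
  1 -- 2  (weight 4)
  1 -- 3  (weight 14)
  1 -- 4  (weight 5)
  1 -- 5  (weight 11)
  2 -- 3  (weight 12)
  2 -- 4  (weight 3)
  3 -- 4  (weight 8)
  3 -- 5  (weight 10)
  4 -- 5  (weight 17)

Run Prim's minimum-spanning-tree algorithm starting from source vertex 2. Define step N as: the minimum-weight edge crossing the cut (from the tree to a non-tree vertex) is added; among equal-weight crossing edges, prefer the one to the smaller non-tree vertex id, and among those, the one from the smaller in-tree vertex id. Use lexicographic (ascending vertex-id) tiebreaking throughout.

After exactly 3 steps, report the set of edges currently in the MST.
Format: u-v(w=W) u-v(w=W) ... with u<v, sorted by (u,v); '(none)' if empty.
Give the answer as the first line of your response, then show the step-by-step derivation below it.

1-2(w=4) 2-4(w=3) 3-4(w=8)

step 1: add edge 2-4 (w=3); MST = {2-4(w=3)}
step 2: add edge 1-2 (w=4); MST = {1-2(w=4) 2-4(w=3)}
step 3: add edge 3-4 (w=8); MST = {1-2(w=4) 2-4(w=3) 3-4(w=8)}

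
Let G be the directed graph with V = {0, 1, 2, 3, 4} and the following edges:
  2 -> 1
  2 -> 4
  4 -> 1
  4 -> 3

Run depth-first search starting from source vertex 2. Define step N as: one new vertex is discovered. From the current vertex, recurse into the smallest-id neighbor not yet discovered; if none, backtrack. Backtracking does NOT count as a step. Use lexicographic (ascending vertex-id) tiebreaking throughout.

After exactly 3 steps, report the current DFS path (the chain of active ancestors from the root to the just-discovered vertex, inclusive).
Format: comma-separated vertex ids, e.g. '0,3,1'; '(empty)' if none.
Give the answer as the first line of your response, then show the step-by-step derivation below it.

2,4

step 1: discover 2; path=2; order=2
step 2: discover 1; path=2>1; order=2,1
step 3: discover 4; path=2>4; order=2,1,4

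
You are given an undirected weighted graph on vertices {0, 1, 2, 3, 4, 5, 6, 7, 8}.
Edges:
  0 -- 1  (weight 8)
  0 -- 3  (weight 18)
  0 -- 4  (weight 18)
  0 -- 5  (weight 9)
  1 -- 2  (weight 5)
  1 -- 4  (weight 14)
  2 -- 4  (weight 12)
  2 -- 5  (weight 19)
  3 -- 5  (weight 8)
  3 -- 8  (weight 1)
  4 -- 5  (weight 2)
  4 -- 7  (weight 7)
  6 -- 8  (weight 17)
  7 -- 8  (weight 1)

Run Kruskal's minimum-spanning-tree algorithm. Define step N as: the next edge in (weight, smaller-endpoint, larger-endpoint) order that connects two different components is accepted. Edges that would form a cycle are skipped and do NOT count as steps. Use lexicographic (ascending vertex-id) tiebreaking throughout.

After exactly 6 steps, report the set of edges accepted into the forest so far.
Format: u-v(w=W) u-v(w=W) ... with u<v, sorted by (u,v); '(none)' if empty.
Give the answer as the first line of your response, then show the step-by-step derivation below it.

0-1(w=8) 1-2(w=5) 3-8(w=1) 4-5(w=2) 4-7(w=7) 7-8(w=1)

step 1: add edge 3-8 (w=1); MST = {3-8(w=1)}
step 2: add edge 7-8 (w=1); MST = {3-8(w=1) 7-8(w=1)}
step 3: add edge 4-5 (w=2); MST = {3-8(w=1) 4-5(w=2) 7-8(w=1)}
step 4: add edge 1-2 (w=5); MST = {1-2(w=5) 3-8(w=1) 4-5(w=2) 7-8(w=1)}
step 5: add edge 4-7 (w=7); MST = {1-2(w=5) 3-8(w=1) 4-5(w=2) 4-7(w=7) 7-8(w=1)}
step 6: add edge 0-1 (w=8); MST = {0-1(w=8) 1-2(w=5) 3-8(w=1) 4-5(w=2) 4-7(w=7) 7-8(w=1)}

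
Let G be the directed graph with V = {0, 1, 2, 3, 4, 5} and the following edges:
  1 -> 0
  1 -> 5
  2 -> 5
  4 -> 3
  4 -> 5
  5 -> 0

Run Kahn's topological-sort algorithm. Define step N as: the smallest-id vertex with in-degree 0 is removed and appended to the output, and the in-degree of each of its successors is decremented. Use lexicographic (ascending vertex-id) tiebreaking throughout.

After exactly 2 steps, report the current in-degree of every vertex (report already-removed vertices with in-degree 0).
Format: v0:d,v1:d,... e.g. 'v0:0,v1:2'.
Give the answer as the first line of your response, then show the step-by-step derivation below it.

v0:1,v1:0,v2:0,v3:1,v4:0,v5:1

step 1: output 1; order=[1]; indeg=(1,0,0,1,0,2)
step 2: output 2; order=[1,2]; indeg=(1,0,0,1,0,1)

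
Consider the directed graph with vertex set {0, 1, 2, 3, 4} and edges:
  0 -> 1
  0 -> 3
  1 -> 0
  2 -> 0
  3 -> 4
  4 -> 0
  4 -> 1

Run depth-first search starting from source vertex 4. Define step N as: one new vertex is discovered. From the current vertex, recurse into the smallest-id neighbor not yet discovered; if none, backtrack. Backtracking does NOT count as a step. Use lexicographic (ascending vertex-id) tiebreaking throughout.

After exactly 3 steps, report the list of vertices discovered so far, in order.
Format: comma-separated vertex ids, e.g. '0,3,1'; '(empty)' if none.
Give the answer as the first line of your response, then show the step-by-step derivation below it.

4,0,1

step 1: discover 4; path=4; order=4
step 2: discover 0; path=4>0; order=4,0
step 3: discover 1; path=4>0>1; order=4,0,1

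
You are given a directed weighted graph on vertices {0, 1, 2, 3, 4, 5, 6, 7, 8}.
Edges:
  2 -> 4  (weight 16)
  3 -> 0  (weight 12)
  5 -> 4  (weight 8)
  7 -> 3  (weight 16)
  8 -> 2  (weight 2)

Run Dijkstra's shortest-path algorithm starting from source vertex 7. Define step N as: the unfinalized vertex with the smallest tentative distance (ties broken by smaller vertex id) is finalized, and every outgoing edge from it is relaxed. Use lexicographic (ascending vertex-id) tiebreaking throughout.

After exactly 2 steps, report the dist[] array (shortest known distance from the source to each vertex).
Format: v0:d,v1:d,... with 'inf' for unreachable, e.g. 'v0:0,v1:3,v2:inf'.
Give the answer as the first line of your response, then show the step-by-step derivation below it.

v0:28,v1:inf,v2:inf,v3:16,v4:inf,v5:inf,v6:inf,v7:0,v8:inf

step 1: dist = v0:inf,v1:inf,v2:inf,v3:16,v4:inf,v5:inf,v6:inf,v7:0,v8:inf
step 2: dist = v0:28,v1:inf,v2:inf,v3:16,v4:inf,v5:inf,v6:inf,v7:0,v8:inf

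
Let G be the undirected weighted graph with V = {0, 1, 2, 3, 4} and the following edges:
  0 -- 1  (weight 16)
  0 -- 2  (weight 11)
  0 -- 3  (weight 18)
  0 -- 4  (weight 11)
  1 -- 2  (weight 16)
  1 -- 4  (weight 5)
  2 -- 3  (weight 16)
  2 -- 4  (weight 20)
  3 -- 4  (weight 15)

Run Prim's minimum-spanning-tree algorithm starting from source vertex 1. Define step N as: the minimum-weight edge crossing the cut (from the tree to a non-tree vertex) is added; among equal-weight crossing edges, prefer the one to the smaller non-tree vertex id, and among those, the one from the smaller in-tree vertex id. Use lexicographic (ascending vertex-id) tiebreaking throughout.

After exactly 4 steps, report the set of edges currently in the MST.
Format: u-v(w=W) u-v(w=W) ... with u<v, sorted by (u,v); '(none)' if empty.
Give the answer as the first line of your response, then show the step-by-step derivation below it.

0-2(w=11) 0-4(w=11) 1-4(w=5) 3-4(w=15)

step 1: add edge 1-4 (w=5); MST = {1-4(w=5)}
step 2: add edge 0-4 (w=11); MST = {0-4(w=11) 1-4(w=5)}
step 3: add edge 0-2 (w=11); MST = {0-2(w=11) 0-4(w=11) 1-4(w=5)}
step 4: add edge 3-4 (w=15); MST = {0-2(w=11) 0-4(w=11) 1-4(w=5) 3-4(w=15)}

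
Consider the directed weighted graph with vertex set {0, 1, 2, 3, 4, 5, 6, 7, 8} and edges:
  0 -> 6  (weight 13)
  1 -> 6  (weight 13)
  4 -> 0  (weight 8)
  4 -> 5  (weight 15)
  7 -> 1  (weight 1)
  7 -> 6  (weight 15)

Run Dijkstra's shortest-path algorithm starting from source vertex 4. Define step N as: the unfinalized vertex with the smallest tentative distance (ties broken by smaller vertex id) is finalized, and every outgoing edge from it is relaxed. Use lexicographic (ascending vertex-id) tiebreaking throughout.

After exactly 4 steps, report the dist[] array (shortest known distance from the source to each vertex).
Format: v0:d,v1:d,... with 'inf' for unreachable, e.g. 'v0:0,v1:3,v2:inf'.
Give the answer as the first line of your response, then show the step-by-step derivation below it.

v0:8,v1:inf,v2:inf,v3:inf,v4:0,v5:15,v6:21,v7:inf,v8:inf

step 1: dist = v0:8,v1:inf,v2:inf,v3:inf,v4:0,v5:15,v6:inf,v7:inf,v8:inf
step 2: dist = v0:8,v1:inf,v2:inf,v3:inf,v4:0,v5:15,v6:21,v7:inf,v8:inf
step 3: dist = v0:8,v1:inf,v2:inf,v3:inf,v4:0,v5:15,v6:21,v7:inf,v8:inf
step 4: dist = v0:8,v1:inf,v2:inf,v3:inf,v4:0,v5:15,v6:21,v7:inf,v8:inf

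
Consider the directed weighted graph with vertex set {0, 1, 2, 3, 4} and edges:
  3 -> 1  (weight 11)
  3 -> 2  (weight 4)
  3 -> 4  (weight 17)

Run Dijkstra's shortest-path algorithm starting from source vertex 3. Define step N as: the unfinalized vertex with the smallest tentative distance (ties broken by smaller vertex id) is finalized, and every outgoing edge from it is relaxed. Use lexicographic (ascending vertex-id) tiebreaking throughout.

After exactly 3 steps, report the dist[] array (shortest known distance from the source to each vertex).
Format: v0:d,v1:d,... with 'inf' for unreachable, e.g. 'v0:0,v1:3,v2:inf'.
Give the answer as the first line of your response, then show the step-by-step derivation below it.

v0:inf,v1:11,v2:4,v3:0,v4:17

step 1: dist = v0:inf,v1:11,v2:4,v3:0,v4:17
step 2: dist = v0:inf,v1:11,v2:4,v3:0,v4:17
step 3: dist = v0:inf,v1:11,v2:4,v3:0,v4:17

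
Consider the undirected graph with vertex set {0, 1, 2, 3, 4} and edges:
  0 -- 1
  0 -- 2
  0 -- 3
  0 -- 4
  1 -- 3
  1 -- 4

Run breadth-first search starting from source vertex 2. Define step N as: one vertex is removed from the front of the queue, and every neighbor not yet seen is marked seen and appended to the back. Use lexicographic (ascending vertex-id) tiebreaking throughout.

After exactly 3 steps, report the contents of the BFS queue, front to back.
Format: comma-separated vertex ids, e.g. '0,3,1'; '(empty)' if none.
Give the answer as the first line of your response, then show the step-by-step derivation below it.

3,4

step 1: dequeue 2; queue=[0]; order=2
step 2: dequeue 0; queue=[1,3,4]; order=2,0
step 3: dequeue 1; queue=[3,4]; order=2,0,1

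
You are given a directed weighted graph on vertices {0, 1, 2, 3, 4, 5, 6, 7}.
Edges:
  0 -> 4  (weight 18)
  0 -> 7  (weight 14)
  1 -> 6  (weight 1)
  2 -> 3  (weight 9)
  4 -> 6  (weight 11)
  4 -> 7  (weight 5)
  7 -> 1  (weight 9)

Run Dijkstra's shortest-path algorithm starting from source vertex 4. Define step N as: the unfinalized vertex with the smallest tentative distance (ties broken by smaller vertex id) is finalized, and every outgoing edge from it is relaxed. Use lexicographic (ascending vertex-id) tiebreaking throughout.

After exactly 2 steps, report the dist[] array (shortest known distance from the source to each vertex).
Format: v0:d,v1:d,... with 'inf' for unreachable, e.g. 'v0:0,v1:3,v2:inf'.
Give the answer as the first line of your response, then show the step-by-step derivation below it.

v0:inf,v1:14,v2:inf,v3:inf,v4:0,v5:inf,v6:11,v7:5

step 1: dist = v0:inf,v1:inf,v2:inf,v3:inf,v4:0,v5:inf,v6:11,v7:5
step 2: dist = v0:inf,v1:14,v2:inf,v3:inf,v4:0,v5:inf,v6:11,v7:5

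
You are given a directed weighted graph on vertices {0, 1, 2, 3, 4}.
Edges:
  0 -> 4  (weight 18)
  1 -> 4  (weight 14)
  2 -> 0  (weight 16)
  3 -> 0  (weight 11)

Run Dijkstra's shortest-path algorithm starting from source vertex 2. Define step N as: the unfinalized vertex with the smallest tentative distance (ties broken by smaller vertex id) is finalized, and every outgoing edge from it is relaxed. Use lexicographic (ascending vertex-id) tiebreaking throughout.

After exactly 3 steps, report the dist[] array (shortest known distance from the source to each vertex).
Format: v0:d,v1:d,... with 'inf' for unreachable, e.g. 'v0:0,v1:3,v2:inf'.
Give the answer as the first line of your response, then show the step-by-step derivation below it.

v0:16,v1:inf,v2:0,v3:inf,v4:34

step 1: dist = v0:16,v1:inf,v2:0,v3:inf,v4:inf
step 2: dist = v0:16,v1:inf,v2:0,v3:inf,v4:34
step 3: dist = v0:16,v1:inf,v2:0,v3:inf,v4:34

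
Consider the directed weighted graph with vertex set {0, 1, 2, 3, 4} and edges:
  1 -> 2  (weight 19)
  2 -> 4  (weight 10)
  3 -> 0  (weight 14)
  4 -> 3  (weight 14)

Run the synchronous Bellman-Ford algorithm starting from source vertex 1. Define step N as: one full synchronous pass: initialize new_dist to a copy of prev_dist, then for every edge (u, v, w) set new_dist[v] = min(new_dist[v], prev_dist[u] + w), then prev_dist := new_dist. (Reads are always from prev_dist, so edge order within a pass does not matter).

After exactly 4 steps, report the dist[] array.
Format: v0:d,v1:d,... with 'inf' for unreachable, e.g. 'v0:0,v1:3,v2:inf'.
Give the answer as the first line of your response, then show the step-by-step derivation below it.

v0:57,v1:0,v2:19,v3:43,v4:29

step 1: dist = v0:inf,v1:0,v2:19,v3:inf,v4:inf
step 2: dist = v0:inf,v1:0,v2:19,v3:inf,v4:29
step 3: dist = v0:inf,v1:0,v2:19,v3:43,v4:29
step 4: dist = v0:57,v1:0,v2:19,v3:43,v4:29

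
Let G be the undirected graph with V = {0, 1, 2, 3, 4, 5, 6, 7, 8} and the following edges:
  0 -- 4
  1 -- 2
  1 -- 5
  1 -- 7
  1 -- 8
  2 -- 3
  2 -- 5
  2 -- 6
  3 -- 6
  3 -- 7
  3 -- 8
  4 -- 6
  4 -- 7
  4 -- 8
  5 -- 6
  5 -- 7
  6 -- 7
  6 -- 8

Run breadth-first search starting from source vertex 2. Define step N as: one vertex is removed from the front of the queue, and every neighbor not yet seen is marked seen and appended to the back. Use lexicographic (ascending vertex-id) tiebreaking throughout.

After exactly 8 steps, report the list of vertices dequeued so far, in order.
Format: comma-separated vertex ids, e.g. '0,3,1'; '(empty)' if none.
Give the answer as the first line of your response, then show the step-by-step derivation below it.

2,1,3,5,6,7,8,4

step 1: dequeue 2; queue=[1,3,5,6]; order=2
step 2: dequeue 1; queue=[3,5,6,7,8]; order=2,1
step 3: dequeue 3; queue=[5,6,7,8]; order=2,1,3
step 4: dequeue 5; queue=[6,7,8]; order=2,1,3,5
step 5: dequeue 6; queue=[7,8,4]; order=2,1,3,5,6
step 6: dequeue 7; queue=[8,4]; order=2,1,3,5,6,7
step 7: dequeue 8; queue=[4]; order=2,1,3,5,6,7,8
step 8: dequeue 4; queue=[0]; order=2,1,3,5,6,7,8,4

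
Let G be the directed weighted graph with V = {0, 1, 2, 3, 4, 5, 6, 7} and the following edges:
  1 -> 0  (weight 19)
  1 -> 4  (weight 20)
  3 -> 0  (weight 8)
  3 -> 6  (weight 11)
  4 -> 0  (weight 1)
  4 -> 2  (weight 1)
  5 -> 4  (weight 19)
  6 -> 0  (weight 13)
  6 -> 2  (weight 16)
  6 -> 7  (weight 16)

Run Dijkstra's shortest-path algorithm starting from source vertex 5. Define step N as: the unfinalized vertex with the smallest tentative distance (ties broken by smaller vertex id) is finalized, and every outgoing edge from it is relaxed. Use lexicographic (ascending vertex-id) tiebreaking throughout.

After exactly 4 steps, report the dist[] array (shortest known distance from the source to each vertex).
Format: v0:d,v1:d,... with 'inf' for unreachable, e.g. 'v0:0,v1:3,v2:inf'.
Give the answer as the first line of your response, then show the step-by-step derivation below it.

v0:20,v1:inf,v2:20,v3:inf,v4:19,v5:0,v6:inf,v7:inf

step 1: dist = v0:inf,v1:inf,v2:inf,v3:inf,v4:19,v5:0,v6:inf,v7:inf
step 2: dist = v0:20,v1:inf,v2:20,v3:inf,v4:19,v5:0,v6:inf,v7:inf
step 3: dist = v0:20,v1:inf,v2:20,v3:inf,v4:19,v5:0,v6:inf,v7:inf
step 4: dist = v0:20,v1:inf,v2:20,v3:inf,v4:19,v5:0,v6:inf,v7:inf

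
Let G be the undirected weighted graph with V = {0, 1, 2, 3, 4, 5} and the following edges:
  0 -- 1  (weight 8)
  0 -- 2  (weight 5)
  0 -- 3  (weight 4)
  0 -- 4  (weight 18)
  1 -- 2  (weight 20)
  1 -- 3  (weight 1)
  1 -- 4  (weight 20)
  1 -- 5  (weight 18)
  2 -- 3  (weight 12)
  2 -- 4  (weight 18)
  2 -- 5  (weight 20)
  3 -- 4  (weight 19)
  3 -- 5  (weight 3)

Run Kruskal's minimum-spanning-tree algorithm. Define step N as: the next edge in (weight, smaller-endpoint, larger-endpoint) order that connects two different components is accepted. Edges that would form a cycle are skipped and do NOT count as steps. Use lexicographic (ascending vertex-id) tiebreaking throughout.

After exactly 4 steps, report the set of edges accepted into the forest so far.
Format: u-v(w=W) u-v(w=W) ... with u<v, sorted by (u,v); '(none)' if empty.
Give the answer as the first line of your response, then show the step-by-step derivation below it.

0-2(w=5) 0-3(w=4) 1-3(w=1) 3-5(w=3)

step 1: add edge 1-3 (w=1); MST = {1-3(w=1)}
step 2: add edge 3-5 (w=3); MST = {1-3(w=1) 3-5(w=3)}
step 3: add edge 0-3 (w=4); MST = {0-3(w=4) 1-3(w=1) 3-5(w=3)}
step 4: add edge 0-2 (w=5); MST = {0-2(w=5) 0-3(w=4) 1-3(w=1) 3-5(w=3)}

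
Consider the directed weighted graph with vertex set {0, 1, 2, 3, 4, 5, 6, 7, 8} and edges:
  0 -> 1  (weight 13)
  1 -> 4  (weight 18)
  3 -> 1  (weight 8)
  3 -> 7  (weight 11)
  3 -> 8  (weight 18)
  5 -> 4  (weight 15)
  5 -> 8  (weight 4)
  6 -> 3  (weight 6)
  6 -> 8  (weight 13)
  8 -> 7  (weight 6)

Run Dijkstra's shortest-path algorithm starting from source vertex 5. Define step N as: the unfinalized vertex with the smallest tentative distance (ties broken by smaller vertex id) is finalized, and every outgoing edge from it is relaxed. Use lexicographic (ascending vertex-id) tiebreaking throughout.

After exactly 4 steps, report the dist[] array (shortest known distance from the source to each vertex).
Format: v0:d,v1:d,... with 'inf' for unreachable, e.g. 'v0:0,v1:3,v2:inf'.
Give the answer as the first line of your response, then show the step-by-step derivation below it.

v0:inf,v1:inf,v2:inf,v3:inf,v4:15,v5:0,v6:inf,v7:10,v8:4

step 1: dist = v0:inf,v1:inf,v2:inf,v3:inf,v4:15,v5:0,v6:inf,v7:inf,v8:4
step 2: dist = v0:inf,v1:inf,v2:inf,v3:inf,v4:15,v5:0,v6:inf,v7:10,v8:4
step 3: dist = v0:inf,v1:inf,v2:inf,v3:inf,v4:15,v5:0,v6:inf,v7:10,v8:4
step 4: dist = v0:inf,v1:inf,v2:inf,v3:inf,v4:15,v5:0,v6:inf,v7:10,v8:4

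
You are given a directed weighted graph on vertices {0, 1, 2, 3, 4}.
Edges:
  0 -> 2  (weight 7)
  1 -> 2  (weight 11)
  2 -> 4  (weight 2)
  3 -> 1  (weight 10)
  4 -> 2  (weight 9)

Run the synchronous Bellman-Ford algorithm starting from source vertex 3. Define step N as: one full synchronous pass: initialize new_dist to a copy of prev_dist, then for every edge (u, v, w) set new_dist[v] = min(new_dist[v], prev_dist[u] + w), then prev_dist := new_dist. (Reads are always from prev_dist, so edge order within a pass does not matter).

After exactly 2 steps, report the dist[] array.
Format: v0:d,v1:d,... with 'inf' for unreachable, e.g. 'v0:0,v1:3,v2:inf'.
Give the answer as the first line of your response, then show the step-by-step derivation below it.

v0:inf,v1:10,v2:21,v3:0,v4:inf

step 1: dist = v0:inf,v1:10,v2:inf,v3:0,v4:inf
step 2: dist = v0:inf,v1:10,v2:21,v3:0,v4:inf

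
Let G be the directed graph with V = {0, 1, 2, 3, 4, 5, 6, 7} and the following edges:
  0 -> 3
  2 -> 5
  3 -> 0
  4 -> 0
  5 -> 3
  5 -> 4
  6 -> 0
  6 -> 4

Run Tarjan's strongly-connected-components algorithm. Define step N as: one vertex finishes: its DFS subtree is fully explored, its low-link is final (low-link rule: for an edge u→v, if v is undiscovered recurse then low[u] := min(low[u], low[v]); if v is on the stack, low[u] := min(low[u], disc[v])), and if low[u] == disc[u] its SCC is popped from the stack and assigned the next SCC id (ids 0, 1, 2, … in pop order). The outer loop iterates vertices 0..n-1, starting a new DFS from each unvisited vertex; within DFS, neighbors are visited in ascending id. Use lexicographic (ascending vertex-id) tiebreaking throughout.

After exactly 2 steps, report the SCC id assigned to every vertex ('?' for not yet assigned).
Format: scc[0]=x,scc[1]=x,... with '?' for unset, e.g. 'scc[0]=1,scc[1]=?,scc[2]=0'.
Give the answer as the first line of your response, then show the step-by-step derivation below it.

scc[0]=0,scc[1]=?,scc[2]=?,scc[3]=0,scc[4]=?,scc[5]=?,scc[6]=?,scc[7]=?

step 1: low=(low[0]=0,low[1]=?,low[2]=?,low[3]=0,low[4]=?,low[5]=?,low[6]=?,low[7]=?); scc=(scc[0]=?,scc[1]=?,scc[2]=?,scc[3]=?,scc[4]=?,scc[5]=?,scc[6]=?,scc[7]=?)
step 2: low=(low[0]=0,low[1]=?,low[2]=?,low[3]=0,low[4]=?,low[5]=?,low[6]=?,low[7]=?); scc=(scc[0]=0,scc[1]=?,scc[2]=?,scc[3]=0,scc[4]=?,scc[5]=?,scc[6]=?,scc[7]=?)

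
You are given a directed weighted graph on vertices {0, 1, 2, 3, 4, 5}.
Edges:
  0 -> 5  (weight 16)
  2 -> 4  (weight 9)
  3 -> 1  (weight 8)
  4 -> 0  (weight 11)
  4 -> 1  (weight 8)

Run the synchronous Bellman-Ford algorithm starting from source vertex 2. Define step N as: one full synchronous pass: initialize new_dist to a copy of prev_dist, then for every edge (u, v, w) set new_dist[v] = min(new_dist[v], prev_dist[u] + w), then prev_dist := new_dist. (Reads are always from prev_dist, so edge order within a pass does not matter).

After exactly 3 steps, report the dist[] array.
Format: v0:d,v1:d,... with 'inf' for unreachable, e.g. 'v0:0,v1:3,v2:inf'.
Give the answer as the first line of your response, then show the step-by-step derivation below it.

v0:20,v1:17,v2:0,v3:inf,v4:9,v5:36

step 1: dist = v0:inf,v1:inf,v2:0,v3:inf,v4:9,v5:inf
step 2: dist = v0:20,v1:17,v2:0,v3:inf,v4:9,v5:inf
step 3: dist = v0:20,v1:17,v2:0,v3:inf,v4:9,v5:36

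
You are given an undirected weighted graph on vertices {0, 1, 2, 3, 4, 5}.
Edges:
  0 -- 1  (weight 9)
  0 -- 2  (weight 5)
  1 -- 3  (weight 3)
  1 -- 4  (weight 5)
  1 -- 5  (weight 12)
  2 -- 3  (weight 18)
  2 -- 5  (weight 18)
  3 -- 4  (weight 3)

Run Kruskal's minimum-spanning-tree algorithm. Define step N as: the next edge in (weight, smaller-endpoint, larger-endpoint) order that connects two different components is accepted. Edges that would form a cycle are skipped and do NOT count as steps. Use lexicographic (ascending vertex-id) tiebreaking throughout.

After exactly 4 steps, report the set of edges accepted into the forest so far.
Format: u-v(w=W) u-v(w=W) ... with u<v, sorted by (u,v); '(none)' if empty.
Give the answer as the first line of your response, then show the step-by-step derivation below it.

0-1(w=9) 0-2(w=5) 1-3(w=3) 3-4(w=3)

step 1: add edge 1-3 (w=3); MST = {1-3(w=3)}
step 2: add edge 3-4 (w=3); MST = {1-3(w=3) 3-4(w=3)}
step 3: add edge 0-2 (w=5); MST = {0-2(w=5) 1-3(w=3) 3-4(w=3)}
step 4: add edge 0-1 (w=9); MST = {0-1(w=9) 0-2(w=5) 1-3(w=3) 3-4(w=3)}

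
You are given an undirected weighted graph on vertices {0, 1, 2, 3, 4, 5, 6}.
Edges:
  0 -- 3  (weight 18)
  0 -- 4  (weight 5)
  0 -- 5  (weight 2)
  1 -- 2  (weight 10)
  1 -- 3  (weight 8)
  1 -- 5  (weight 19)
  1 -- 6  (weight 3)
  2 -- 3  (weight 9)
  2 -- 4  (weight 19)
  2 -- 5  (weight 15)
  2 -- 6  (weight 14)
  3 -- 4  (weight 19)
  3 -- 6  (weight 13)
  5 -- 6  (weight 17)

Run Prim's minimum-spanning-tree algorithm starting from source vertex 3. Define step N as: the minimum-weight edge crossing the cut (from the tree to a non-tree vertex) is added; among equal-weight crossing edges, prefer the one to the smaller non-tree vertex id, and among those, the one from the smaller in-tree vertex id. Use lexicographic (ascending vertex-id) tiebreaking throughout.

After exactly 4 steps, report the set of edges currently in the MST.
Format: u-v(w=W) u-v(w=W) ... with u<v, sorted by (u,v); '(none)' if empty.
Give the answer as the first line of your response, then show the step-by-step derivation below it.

1-3(w=8) 1-6(w=3) 2-3(w=9) 2-5(w=15)

step 1: add edge 1-3 (w=8); MST = {1-3(w=8)}
step 2: add edge 1-6 (w=3); MST = {1-3(w=8) 1-6(w=3)}
step 3: add edge 2-3 (w=9); MST = {1-3(w=8) 1-6(w=3) 2-3(w=9)}
step 4: add edge 2-5 (w=15); MST = {1-3(w=8) 1-6(w=3) 2-3(w=9) 2-5(w=15)}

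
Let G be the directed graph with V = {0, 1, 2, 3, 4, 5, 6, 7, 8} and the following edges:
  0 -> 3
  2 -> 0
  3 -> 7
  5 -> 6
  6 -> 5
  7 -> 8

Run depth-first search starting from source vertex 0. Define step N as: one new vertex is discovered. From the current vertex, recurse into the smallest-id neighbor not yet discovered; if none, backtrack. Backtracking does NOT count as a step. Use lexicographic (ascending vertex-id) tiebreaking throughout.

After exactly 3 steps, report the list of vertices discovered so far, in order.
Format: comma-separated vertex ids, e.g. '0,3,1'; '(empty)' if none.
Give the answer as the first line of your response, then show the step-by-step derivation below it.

0,3,7

step 1: discover 0; path=0; order=0
step 2: discover 3; path=0>3; order=0,3
step 3: discover 7; path=0>3>7; order=0,3,7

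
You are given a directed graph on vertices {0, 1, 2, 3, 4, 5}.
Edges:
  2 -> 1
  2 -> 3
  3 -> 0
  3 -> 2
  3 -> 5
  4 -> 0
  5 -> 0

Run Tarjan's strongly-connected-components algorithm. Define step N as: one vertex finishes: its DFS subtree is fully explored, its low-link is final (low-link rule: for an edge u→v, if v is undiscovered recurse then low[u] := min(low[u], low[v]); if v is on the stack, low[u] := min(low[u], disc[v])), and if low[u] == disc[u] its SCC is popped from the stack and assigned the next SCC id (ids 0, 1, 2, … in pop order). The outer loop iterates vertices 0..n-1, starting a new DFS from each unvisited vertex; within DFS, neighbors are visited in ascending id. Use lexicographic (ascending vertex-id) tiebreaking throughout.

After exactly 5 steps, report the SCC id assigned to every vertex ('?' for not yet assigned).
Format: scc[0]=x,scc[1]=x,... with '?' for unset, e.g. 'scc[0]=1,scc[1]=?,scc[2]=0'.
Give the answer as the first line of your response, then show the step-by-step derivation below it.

scc[0]=0,scc[1]=1,scc[2]=3,scc[3]=3,scc[4]=?,scc[5]=2

step 1: low=(low[0]=0,low[1]=?,low[2]=?,low[3]=?,low[4]=?,low[5]=?); scc=(scc[0]=0,scc[1]=?,scc[2]=?,scc[3]=?,scc[4]=?,scc[5]=?)
step 2: low=(low[0]=0,low[1]=1,low[2]=?,low[3]=?,low[4]=?,low[5]=?); scc=(scc[0]=0,scc[1]=1,scc[2]=?,scc[3]=?,scc[4]=?,scc[5]=?)
step 3: low=(low[0]=0,low[1]=1,low[2]=2,low[3]=2,low[4]=?,low[5]=4); scc=(scc[0]=0,scc[1]=1,scc[2]=?,scc[3]=?,scc[4]=?,scc[5]=2)
step 4: low=(low[0]=0,low[1]=1,low[2]=2,low[3]=2,low[4]=?,low[5]=4); scc=(scc[0]=0,scc[1]=1,scc[2]=?,scc[3]=?,scc[4]=?,scc[5]=2)
step 5: low=(low[0]=0,low[1]=1,low[2]=2,low[3]=2,low[4]=?,low[5]=4); scc=(scc[0]=0,scc[1]=1,scc[2]=3,scc[3]=3,scc[4]=?,scc[5]=2)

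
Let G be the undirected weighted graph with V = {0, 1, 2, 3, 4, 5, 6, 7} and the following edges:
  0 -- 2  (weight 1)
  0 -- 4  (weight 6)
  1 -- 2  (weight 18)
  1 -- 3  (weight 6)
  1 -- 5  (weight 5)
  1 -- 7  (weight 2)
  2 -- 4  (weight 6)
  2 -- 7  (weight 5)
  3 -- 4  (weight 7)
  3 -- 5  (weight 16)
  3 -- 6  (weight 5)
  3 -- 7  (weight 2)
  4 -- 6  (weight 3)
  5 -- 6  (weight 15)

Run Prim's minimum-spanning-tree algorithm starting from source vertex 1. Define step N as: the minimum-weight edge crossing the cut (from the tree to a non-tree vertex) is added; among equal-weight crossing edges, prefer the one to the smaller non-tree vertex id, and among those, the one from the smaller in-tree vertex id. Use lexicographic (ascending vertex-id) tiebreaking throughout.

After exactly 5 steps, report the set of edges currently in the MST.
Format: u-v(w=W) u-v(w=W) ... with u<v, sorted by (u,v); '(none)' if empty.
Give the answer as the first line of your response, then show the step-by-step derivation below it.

0-2(w=1) 1-5(w=5) 1-7(w=2) 2-7(w=5) 3-7(w=2)

step 1: add edge 1-7 (w=2); MST = {1-7(w=2)}
step 2: add edge 3-7 (w=2); MST = {1-7(w=2) 3-7(w=2)}
step 3: add edge 2-7 (w=5); MST = {1-7(w=2) 2-7(w=5) 3-7(w=2)}
step 4: add edge 0-2 (w=1); MST = {0-2(w=1) 1-7(w=2) 2-7(w=5) 3-7(w=2)}
step 5: add edge 1-5 (w=5); MST = {0-2(w=1) 1-5(w=5) 1-7(w=2) 2-7(w=5) 3-7(w=2)}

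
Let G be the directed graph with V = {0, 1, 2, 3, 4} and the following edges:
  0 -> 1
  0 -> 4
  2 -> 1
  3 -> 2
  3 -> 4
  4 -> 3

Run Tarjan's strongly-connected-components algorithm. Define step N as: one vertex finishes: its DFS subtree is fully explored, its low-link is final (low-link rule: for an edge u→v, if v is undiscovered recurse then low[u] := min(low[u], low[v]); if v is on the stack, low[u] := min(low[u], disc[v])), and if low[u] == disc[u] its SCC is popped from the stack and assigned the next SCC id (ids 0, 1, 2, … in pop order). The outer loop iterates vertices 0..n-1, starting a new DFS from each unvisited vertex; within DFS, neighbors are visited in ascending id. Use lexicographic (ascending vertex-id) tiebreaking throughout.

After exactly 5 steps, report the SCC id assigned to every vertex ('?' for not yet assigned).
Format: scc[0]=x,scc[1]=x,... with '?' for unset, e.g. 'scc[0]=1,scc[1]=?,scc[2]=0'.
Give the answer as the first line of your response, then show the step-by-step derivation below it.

scc[0]=3,scc[1]=0,scc[2]=1,scc[3]=2,scc[4]=2

step 1: low=(low[0]=0,low[1]=1,low[2]=?,low[3]=?,low[4]=?); scc=(scc[0]=?,scc[1]=0,scc[2]=?,scc[3]=?,scc[4]=?)
step 2: low=(low[0]=0,low[1]=1,low[2]=4,low[3]=3,low[4]=2); scc=(scc[0]=?,scc[1]=0,scc[2]=1,scc[3]=?,scc[4]=?)
step 3: low=(low[0]=0,low[1]=1,low[2]=4,low[3]=2,low[4]=2); scc=(scc[0]=?,scc[1]=0,scc[2]=1,scc[3]=?,scc[4]=?)
step 4: low=(low[0]=0,low[1]=1,low[2]=4,low[3]=2,low[4]=2); scc=(scc[0]=?,scc[1]=0,scc[2]=1,scc[3]=2,scc[4]=2)
step 5: low=(low[0]=0,low[1]=1,low[2]=4,low[3]=2,low[4]=2); scc=(scc[0]=3,scc[1]=0,scc[2]=1,scc[3]=2,scc[4]=2)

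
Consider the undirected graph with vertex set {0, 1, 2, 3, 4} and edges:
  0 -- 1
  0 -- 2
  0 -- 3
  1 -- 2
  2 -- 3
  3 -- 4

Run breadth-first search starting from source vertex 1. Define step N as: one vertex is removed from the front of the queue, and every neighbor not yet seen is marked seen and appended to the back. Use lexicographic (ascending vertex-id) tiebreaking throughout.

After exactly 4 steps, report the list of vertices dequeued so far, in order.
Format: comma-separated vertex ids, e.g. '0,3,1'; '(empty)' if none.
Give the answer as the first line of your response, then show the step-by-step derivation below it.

1,0,2,3

step 1: dequeue 1; queue=[0,2]; order=1
step 2: dequeue 0; queue=[2,3]; order=1,0
step 3: dequeue 2; queue=[3]; order=1,0,2
step 4: dequeue 3; queue=[4]; order=1,0,2,3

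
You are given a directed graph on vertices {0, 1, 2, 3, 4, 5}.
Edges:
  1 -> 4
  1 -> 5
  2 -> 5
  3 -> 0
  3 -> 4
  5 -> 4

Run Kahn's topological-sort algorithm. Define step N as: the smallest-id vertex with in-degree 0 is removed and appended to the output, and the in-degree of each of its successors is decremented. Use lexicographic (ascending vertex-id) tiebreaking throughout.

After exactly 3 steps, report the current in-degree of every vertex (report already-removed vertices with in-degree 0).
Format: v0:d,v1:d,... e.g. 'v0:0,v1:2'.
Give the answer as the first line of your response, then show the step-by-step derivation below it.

v0:0,v1:0,v2:0,v3:0,v4:1,v5:0

step 1: output 1; order=[1]; indeg=(1,0,0,0,2,1)
step 2: output 2; order=[1,2]; indeg=(1,0,0,0,2,0)
step 3: output 3; order=[1,2,3]; indeg=(0,0,0,0,1,0)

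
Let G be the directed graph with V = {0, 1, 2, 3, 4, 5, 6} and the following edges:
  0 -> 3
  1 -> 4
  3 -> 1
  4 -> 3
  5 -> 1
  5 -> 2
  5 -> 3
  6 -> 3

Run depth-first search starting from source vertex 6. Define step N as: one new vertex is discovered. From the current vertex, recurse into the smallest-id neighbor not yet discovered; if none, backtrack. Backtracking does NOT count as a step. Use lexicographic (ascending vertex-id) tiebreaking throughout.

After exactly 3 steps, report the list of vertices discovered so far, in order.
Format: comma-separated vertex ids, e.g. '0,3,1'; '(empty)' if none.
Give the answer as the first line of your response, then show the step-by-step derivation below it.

6,3,1

step 1: discover 6; path=6; order=6
step 2: discover 3; path=6>3; order=6,3
step 3: discover 1; path=6>3>1; order=6,3,1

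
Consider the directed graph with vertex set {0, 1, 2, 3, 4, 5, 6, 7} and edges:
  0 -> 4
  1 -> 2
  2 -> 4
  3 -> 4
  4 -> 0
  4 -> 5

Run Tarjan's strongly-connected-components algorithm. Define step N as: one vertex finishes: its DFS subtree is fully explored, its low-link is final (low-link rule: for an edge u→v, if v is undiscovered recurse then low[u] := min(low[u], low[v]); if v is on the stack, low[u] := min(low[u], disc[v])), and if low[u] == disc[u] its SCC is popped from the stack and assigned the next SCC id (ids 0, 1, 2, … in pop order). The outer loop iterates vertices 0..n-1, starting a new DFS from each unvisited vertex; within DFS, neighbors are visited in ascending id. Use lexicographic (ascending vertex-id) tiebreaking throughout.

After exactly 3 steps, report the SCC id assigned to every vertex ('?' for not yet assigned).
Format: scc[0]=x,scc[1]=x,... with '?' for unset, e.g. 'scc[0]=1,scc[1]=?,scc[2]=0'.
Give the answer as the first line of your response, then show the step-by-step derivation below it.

scc[0]=1,scc[1]=?,scc[2]=?,scc[3]=?,scc[4]=1,scc[5]=0,scc[6]=?,scc[7]=?

step 1: low=(low[0]=0,low[1]=?,low[2]=?,low[3]=?,low[4]=0,low[5]=2,low[6]=?,low[7]=?); scc=(scc[0]=?,scc[1]=?,scc[2]=?,scc[3]=?,scc[4]=?,scc[5]=0,scc[6]=?,scc[7]=?)
step 2: low=(low[0]=0,low[1]=?,low[2]=?,low[3]=?,low[4]=0,low[5]=2,low[6]=?,low[7]=?); scc=(scc[0]=?,scc[1]=?,scc[2]=?,scc[3]=?,scc[4]=?,scc[5]=0,scc[6]=?,scc[7]=?)
step 3: low=(low[0]=0,low[1]=?,low[2]=?,low[3]=?,low[4]=0,low[5]=2,low[6]=?,low[7]=?); scc=(scc[0]=1,scc[1]=?,scc[2]=?,scc[3]=?,scc[4]=1,scc[5]=0,scc[6]=?,scc[7]=?)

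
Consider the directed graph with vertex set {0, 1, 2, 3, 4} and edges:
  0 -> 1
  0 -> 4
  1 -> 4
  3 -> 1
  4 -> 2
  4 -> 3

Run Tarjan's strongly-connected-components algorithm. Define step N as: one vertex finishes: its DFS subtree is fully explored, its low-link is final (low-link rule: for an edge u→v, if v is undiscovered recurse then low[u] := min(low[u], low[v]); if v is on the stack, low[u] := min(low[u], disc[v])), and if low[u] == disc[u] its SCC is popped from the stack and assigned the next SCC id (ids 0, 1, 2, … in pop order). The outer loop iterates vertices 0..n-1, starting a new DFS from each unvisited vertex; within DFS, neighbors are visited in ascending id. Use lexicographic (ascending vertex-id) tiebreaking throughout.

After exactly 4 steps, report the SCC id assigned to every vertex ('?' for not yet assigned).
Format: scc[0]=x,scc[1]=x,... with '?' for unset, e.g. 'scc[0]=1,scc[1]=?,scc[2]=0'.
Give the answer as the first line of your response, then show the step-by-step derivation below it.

scc[0]=?,scc[1]=1,scc[2]=0,scc[3]=1,scc[4]=1

step 1: low=(low[0]=0,low[1]=1,low[2]=3,low[3]=?,low[4]=2); scc=(scc[0]=?,scc[1]=?,scc[2]=0,scc[3]=?,scc[4]=?)
step 2: low=(low[0]=0,low[1]=1,low[2]=3,low[3]=1,low[4]=2); scc=(scc[0]=?,scc[1]=?,scc[2]=0,scc[3]=?,scc[4]=?)
step 3: low=(low[0]=0,low[1]=1,low[2]=3,low[3]=1,low[4]=1); scc=(scc[0]=?,scc[1]=?,scc[2]=0,scc[3]=?,scc[4]=?)
step 4: low=(low[0]=0,low[1]=1,low[2]=3,low[3]=1,low[4]=1); scc=(scc[0]=?,scc[1]=1,scc[2]=0,scc[3]=1,scc[4]=1)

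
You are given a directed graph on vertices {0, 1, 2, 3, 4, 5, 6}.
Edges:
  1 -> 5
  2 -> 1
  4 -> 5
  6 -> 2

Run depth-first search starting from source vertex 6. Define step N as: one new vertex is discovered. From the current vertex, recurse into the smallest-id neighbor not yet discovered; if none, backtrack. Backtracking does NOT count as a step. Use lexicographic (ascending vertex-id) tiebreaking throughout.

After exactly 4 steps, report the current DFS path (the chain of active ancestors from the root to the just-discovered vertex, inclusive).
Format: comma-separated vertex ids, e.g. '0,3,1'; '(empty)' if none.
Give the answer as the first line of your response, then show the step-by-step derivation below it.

6,2,1,5

step 1: discover 6; path=6; order=6
step 2: discover 2; path=6>2; order=6,2
step 3: discover 1; path=6>2>1; order=6,2,1
step 4: discover 5; path=6>2>1>5; order=6,2,1,5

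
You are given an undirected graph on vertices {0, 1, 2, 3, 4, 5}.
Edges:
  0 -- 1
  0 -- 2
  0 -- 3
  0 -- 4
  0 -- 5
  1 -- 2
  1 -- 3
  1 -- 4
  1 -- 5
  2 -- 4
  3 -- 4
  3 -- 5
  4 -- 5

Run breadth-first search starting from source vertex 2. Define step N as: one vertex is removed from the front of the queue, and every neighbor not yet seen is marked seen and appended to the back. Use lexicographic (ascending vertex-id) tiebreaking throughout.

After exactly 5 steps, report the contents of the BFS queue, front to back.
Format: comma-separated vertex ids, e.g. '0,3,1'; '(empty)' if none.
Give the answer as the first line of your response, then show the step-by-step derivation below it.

5

step 1: dequeue 2; queue=[0,1,4]; order=2
step 2: dequeue 0; queue=[1,4,3,5]; order=2,0
step 3: dequeue 1; queue=[4,3,5]; order=2,0,1
step 4: dequeue 4; queue=[3,5]; order=2,0,1,4
step 5: dequeue 3; queue=[5]; order=2,0,1,4,3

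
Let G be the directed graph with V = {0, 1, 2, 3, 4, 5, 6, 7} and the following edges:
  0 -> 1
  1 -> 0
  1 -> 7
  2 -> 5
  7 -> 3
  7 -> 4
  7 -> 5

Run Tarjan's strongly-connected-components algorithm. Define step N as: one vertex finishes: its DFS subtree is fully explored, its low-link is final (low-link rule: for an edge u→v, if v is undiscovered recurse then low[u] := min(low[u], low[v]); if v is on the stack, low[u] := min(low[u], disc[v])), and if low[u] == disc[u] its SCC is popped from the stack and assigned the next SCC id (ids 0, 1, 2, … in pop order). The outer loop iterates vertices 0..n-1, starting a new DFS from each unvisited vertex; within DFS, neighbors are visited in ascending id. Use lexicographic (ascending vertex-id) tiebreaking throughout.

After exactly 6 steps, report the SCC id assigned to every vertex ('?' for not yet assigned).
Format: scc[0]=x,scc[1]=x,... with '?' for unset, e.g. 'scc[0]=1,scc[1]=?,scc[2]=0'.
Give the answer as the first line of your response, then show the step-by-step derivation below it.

scc[0]=4,scc[1]=4,scc[2]=?,scc[3]=0,scc[4]=1,scc[5]=2,scc[6]=?,scc[7]=3

step 1: low=(low[0]=0,low[1]=0,low[2]=?,low[3]=3,low[4]=?,low[5]=?,low[6]=?,low[7]=2); scc=(scc[0]=?,scc[1]=?,scc[2]=?,scc[3]=0,scc[4]=?,scc[5]=?,scc[6]=?,scc[7]=?)
step 2: low=(low[0]=0,low[1]=0,low[2]=?,low[3]=3,low[4]=4,low[5]=?,low[6]=?,low[7]=2); scc=(scc[0]=?,scc[1]=?,scc[2]=?,scc[3]=0,scc[4]=1,scc[5]=?,scc[6]=?,scc[7]=?)
step 3: low=(low[0]=0,low[1]=0,low[2]=?,low[3]=3,low[4]=4,low[5]=5,low[6]=?,low[7]=2); scc=(scc[0]=?,scc[1]=?,scc[2]=?,scc[3]=0,scc[4]=1,scc[5]=2,scc[6]=?,scc[7]=?)
step 4: low=(low[0]=0,low[1]=0,low[2]=?,low[3]=3,low[4]=4,low[5]=5,low[6]=?,low[7]=2); scc=(scc[0]=?,scc[1]=?,scc[2]=?,scc[3]=0,scc[4]=1,scc[5]=2,scc[6]=?,scc[7]=3)
step 5: low=(low[0]=0,low[1]=0,low[2]=?,low[3]=3,low[4]=4,low[5]=5,low[6]=?,low[7]=2); scc=(scc[0]=?,scc[1]=?,scc[2]=?,scc[3]=0,scc[4]=1,scc[5]=2,scc[6]=?,scc[7]=3)
step 6: low=(low[0]=0,low[1]=0,low[2]=?,low[3]=3,low[4]=4,low[5]=5,low[6]=?,low[7]=2); scc=(scc[0]=4,scc[1]=4,scc[2]=?,scc[3]=0,scc[4]=1,scc[5]=2,scc[6]=?,scc[7]=3)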